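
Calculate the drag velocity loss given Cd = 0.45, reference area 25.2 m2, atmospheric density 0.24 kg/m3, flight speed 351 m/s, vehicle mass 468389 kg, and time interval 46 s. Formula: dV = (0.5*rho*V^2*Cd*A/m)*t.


D = 0.5 * 0.24 * 351^2 * 0.45 * 25.2 = 167651.92 N
a = 167651.92 / 468389 = 0.3579 m/s2
dV = 0.3579 * 46 = 16.5 m/s

16.5 m/s


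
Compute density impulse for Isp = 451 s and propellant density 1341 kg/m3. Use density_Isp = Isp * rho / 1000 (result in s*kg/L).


rho*Isp = 451 * 1341 / 1000 = 605 s*kg/L

605 s*kg/L


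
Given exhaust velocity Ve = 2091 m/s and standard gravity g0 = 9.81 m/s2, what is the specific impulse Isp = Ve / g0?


Isp = Ve / g0 = 2091 / 9.81 = 213.1 s

213.1 s


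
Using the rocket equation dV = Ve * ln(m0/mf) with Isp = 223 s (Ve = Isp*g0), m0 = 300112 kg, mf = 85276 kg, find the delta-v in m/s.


Ve = 223 * 9.81 = 2187.63 m/s
dV = 2187.63 * ln(300112/85276) = 2753 m/s

2753 m/s


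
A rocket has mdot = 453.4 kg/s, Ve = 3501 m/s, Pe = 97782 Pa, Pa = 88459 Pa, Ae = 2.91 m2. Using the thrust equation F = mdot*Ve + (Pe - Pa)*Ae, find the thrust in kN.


F = 453.4 * 3501 + (97782 - 88459) * 2.91 = 1.6145e+06 N = 1614.5 kN

1614.5 kN


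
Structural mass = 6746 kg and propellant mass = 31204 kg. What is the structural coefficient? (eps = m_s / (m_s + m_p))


eps = 6746 / (6746 + 31204) = 0.1778

0.1778


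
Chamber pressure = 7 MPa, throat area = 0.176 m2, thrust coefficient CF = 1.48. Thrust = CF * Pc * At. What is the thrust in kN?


F = 1.48 * 7e6 * 0.176 = 1.8234e+06 N = 1823.4 kN

1823.4 kN


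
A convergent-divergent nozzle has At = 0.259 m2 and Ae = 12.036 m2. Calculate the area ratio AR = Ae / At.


AR = 12.036 / 0.259 = 46.5

46.5


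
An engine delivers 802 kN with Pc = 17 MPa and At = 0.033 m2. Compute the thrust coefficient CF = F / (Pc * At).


CF = 802000 / (17e6 * 0.033) = 1.43

1.43


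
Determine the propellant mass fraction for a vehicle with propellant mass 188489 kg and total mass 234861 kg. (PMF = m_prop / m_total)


PMF = 188489 / 234861 = 0.803

0.803


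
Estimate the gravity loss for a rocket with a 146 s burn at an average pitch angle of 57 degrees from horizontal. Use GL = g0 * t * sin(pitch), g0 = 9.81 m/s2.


GL = 9.81 * 146 * sin(57 deg) = 1201 m/s

1201 m/s


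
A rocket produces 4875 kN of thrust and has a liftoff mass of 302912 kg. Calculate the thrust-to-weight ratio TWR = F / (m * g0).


TWR = 4875000 / (302912 * 9.81) = 1.64

1.64


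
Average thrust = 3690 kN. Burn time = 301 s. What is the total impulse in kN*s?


It = 3690 * 301 = 1110690 kN*s

1110690 kN*s


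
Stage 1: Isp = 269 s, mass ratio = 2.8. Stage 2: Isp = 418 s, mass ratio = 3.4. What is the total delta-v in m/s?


dV1 = 269 * 9.81 * ln(2.8) = 2717.1 m/s
dV2 = 418 * 9.81 * ln(3.4) = 5018.2 m/s
Total dV = 2717.1 + 5018.2 = 7735.3 m/s ~ 7735 m/s

7735 m/s


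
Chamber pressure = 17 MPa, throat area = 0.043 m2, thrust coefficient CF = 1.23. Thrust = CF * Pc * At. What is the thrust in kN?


F = 1.23 * 17e6 * 0.043 = 899130.0 N = 899.1 kN

899.1 kN


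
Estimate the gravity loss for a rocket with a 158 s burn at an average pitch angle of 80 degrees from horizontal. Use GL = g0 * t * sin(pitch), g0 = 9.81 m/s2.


GL = 9.81 * 158 * sin(80 deg) = 1526 m/s

1526 m/s


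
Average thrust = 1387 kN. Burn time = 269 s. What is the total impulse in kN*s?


It = 1387 * 269 = 373103 kN*s

373103 kN*s


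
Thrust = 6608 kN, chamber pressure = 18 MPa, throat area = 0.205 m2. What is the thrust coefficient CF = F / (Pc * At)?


CF = 6608000 / (18e6 * 0.205) = 1.79

1.79


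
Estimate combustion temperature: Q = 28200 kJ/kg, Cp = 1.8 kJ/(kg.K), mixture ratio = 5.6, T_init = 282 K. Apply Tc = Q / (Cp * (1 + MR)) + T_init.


Tc = 28200 / (1.8 * (1 + 5.6)) + 282 = 2656 K

2656 K


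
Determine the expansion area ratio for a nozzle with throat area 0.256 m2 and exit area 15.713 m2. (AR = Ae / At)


AR = 15.713 / 0.256 = 61.4

61.4


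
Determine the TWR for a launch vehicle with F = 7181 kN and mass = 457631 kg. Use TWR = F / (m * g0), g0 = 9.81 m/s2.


TWR = 7181000 / (457631 * 9.81) = 1.6

1.6


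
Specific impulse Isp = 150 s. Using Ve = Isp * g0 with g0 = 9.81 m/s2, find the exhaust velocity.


Ve = Isp * g0 = 150 * 9.81 = 1471.5 m/s

1471.5 m/s


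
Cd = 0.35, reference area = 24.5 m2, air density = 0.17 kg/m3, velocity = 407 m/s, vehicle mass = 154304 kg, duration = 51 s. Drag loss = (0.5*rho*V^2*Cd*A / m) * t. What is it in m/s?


D = 0.5 * 0.17 * 407^2 * 0.35 * 24.5 = 120737.41 N
a = 120737.41 / 154304 = 0.7825 m/s2
dV = 0.7825 * 51 = 39.9 m/s

39.9 m/s


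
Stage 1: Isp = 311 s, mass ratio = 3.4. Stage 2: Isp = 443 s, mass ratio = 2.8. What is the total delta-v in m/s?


dV1 = 311 * 9.81 * ln(3.4) = 3733.6 m/s
dV2 = 443 * 9.81 * ln(2.8) = 4474.6 m/s
Total dV = 3733.6 + 4474.6 = 8208.2 m/s ~ 8208 m/s

8208 m/s


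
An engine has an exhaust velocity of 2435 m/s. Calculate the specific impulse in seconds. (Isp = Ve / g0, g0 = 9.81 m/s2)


Isp = Ve / g0 = 2435 / 9.81 = 248.2 s

248.2 s


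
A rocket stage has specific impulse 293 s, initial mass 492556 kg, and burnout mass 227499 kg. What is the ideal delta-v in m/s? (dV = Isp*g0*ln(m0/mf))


Ve = 293 * 9.81 = 2874.33 m/s
dV = 2874.33 * ln(492556/227499) = 2220 m/s

2220 m/s


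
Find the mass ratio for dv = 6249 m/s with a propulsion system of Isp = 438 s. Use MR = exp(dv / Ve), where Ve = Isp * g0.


Ve = 438 * 9.81 = 4296.78 m/s
MR = exp(6249 / 4296.78) = 4.282

4.282


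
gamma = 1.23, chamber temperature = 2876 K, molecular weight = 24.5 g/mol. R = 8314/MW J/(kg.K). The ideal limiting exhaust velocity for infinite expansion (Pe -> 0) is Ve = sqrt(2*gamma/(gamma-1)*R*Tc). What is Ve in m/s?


R = 8314 / 24.5 = 339.35 J/(kg.K)
Ve = sqrt(2 * 1.23 / (1.23 - 1) * 339.35 * 2876) = 3231 m/s

3231 m/s


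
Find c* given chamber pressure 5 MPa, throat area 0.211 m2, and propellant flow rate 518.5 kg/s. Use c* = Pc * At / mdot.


c* = 5e6 * 0.211 / 518.5 = 2035 m/s

2035 m/s


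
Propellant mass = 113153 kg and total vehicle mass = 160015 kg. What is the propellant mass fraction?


PMF = 113153 / 160015 = 0.707

0.707


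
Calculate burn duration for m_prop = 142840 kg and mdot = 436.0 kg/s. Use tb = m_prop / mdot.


tb = 142840 / 436.0 = 327.6 s

327.6 s


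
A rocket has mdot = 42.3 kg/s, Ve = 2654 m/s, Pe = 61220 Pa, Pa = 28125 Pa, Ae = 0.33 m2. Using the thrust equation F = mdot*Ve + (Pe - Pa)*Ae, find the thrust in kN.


F = 42.3 * 2654 + (61220 - 28125) * 0.33 = 123186.0 N = 123.2 kN

123.2 kN


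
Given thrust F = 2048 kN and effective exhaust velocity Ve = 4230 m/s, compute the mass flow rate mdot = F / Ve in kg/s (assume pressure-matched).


mdot = F / Ve = 2048000 / 4230 = 484.2 kg/s

484.2 kg/s


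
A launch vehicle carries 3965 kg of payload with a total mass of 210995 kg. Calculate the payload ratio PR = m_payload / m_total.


PR = 3965 / 210995 = 0.0188

0.0188


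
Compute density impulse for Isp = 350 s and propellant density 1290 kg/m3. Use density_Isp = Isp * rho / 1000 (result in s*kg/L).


rho*Isp = 350 * 1290 / 1000 = 452 s*kg/L

452 s*kg/L


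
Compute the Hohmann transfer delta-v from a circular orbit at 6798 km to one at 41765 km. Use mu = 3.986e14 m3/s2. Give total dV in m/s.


V1 = sqrt(mu/r1) = 7657.34 m/s
dV1 = V1*(sqrt(2*r2/(r1+r2)) - 1) = 2385.27 m/s
V2 = sqrt(mu/r2) = 3089.32 m/s
dV2 = V2*(1 - sqrt(2*r1/(r1+r2))) = 1454.7 m/s
Total dV = 3840 m/s

3840 m/s


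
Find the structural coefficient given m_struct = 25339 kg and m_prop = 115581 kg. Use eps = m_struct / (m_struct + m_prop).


eps = 25339 / (25339 + 115581) = 0.1798

0.1798


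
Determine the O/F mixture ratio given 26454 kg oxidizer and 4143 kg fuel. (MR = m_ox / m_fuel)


MR = 26454 / 4143 = 6.39

6.39


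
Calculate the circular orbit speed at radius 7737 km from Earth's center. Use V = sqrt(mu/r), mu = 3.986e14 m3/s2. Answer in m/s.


V = sqrt(3.986e14 / 7737000) = 7178 m/s

7178 m/s


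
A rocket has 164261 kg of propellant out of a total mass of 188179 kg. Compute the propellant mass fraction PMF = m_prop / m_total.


PMF = 164261 / 188179 = 0.873

0.873


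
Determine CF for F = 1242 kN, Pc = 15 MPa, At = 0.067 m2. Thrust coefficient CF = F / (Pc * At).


CF = 1242000 / (15e6 * 0.067) = 1.24

1.24


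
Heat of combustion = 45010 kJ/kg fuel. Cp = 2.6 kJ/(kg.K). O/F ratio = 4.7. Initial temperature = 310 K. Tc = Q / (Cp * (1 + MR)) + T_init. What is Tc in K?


Tc = 45010 / (2.6 * (1 + 4.7)) + 310 = 3347 K

3347 K


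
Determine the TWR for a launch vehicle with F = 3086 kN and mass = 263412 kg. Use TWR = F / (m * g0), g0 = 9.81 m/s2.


TWR = 3086000 / (263412 * 9.81) = 1.19

1.19


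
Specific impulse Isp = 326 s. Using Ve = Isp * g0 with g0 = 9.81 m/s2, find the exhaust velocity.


Ve = Isp * g0 = 326 * 9.81 = 3198.1 m/s

3198.1 m/s


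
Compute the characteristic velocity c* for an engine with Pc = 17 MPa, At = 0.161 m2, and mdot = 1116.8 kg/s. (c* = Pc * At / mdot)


c* = 17e6 * 0.161 / 1116.8 = 2451 m/s

2451 m/s


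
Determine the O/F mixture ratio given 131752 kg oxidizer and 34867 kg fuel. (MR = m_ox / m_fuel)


MR = 131752 / 34867 = 3.78

3.78


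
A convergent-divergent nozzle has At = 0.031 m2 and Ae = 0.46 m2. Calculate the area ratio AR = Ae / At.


AR = 0.46 / 0.031 = 14.8

14.8


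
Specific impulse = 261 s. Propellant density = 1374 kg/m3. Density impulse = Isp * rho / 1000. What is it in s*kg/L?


rho*Isp = 261 * 1374 / 1000 = 359 s*kg/L

359 s*kg/L


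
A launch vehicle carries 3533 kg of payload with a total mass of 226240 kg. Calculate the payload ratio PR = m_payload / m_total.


PR = 3533 / 226240 = 0.0156

0.0156


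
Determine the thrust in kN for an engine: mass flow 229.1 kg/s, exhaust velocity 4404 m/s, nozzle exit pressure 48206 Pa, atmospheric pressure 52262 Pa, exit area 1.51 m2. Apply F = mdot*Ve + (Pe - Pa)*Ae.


F = 229.1 * 4404 + (48206 - 52262) * 1.51 = 1.0028e+06 N = 1002.8 kN

1002.8 kN


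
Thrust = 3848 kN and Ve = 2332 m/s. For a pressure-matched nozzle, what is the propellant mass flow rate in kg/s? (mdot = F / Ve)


mdot = F / Ve = 3848000 / 2332 = 1650.1 kg/s

1650.1 kg/s


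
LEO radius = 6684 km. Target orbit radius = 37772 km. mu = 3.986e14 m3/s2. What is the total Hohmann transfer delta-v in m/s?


V1 = sqrt(mu/r1) = 7722.37 m/s
dV1 = V1*(sqrt(2*r2/(r1+r2)) - 1) = 2344.29 m/s
V2 = sqrt(mu/r2) = 3248.51 m/s
dV2 = V2*(1 - sqrt(2*r1/(r1+r2))) = 1467.15 m/s
Total dV = 3811 m/s

3811 m/s


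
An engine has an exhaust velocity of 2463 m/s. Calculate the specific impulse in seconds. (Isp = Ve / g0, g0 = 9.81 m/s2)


Isp = Ve / g0 = 2463 / 9.81 = 251.1 s

251.1 s


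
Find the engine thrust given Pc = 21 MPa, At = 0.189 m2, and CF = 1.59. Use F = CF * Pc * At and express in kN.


F = 1.59 * 21e6 * 0.189 = 6.3107e+06 N = 6310.7 kN

6310.7 kN


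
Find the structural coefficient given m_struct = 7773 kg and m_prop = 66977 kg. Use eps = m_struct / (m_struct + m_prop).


eps = 7773 / (7773 + 66977) = 0.104

0.104


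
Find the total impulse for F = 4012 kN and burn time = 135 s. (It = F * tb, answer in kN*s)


It = 4012 * 135 = 541620 kN*s

541620 kN*s


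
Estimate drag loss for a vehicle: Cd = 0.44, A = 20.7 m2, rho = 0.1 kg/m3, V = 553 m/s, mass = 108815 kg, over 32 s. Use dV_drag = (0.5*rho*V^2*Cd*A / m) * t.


D = 0.5 * 0.1 * 553^2 * 0.44 * 20.7 = 139265.42 N
a = 139265.42 / 108815 = 1.2798 m/s2
dV = 1.2798 * 32 = 41.0 m/s

41.0 m/s


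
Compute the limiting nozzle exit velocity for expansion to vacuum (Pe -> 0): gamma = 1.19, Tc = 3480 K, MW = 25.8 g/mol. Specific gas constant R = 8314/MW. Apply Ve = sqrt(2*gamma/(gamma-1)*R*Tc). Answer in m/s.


R = 8314 / 25.8 = 322.25 J/(kg.K)
Ve = sqrt(2 * 1.19 / (1.19 - 1) * 322.25 * 3480) = 3748 m/s

3748 m/s


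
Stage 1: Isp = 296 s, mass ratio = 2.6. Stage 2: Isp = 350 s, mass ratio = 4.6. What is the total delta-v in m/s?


dV1 = 296 * 9.81 * ln(2.6) = 2774.6 m/s
dV2 = 350 * 9.81 * ln(4.6) = 5239.7 m/s
Total dV = 2774.6 + 5239.7 = 8014.3 m/s ~ 8014 m/s

8014 m/s


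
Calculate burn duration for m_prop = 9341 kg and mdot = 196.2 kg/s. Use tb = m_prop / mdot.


tb = 9341 / 196.2 = 47.6 s

47.6 s


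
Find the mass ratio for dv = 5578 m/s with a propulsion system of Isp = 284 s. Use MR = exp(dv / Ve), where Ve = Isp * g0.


Ve = 284 * 9.81 = 2786.04 m/s
MR = exp(5578 / 2786.04) = 7.405

7.405


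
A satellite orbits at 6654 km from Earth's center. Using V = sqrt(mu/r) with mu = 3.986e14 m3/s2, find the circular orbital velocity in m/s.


V = sqrt(3.986e14 / 6654000) = 7740 m/s

7740 m/s


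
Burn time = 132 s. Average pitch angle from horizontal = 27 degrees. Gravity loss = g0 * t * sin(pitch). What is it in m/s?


GL = 9.81 * 132 * sin(27 deg) = 588 m/s

588 m/s


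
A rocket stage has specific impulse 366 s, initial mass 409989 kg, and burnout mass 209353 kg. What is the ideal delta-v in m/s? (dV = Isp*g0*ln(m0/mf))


Ve = 366 * 9.81 = 3590.46 m/s
dV = 3590.46 * ln(409989/209353) = 2413 m/s

2413 m/s


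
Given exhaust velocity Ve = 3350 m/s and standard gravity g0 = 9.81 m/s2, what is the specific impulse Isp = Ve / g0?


Isp = Ve / g0 = 3350 / 9.81 = 341.5 s

341.5 s


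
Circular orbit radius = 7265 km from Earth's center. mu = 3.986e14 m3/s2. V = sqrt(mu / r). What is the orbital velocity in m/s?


V = sqrt(3.986e14 / 7265000) = 7407 m/s

7407 m/s


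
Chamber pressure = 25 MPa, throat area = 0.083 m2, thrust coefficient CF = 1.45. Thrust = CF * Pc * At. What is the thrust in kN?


F = 1.45 * 25e6 * 0.083 = 3.0088e+06 N = 3008.8 kN

3008.8 kN


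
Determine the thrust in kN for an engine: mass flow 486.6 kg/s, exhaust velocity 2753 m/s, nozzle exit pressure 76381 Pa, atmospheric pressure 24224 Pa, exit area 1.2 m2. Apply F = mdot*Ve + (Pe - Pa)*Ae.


F = 486.6 * 2753 + (76381 - 24224) * 1.2 = 1.4022e+06 N = 1402.2 kN

1402.2 kN


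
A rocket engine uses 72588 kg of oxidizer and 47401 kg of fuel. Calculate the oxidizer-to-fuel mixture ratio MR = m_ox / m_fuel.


MR = 72588 / 47401 = 1.53

1.53


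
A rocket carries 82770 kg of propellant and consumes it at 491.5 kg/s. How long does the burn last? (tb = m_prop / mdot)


tb = 82770 / 491.5 = 168.4 s

168.4 s


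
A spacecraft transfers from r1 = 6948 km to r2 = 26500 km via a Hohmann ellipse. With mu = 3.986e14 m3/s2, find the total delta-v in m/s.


V1 = sqrt(mu/r1) = 7574.23 m/s
dV1 = V1*(sqrt(2*r2/(r1+r2)) - 1) = 1960.13 m/s
V2 = sqrt(mu/r2) = 3878.34 m/s
dV2 = V2*(1 - sqrt(2*r1/(r1+r2))) = 1378.54 m/s
Total dV = 3339 m/s

3339 m/s


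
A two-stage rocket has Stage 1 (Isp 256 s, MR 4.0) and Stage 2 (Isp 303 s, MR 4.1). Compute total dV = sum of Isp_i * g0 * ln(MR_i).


dV1 = 256 * 9.81 * ln(4.0) = 3481.5 m/s
dV2 = 303 * 9.81 * ln(4.1) = 4194.1 m/s
Total dV = 3481.5 + 4194.1 = 7675.6 m/s ~ 7676 m/s

7676 m/s


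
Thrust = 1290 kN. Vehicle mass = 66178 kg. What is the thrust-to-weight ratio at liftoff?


TWR = 1290000 / (66178 * 9.81) = 1.99

1.99


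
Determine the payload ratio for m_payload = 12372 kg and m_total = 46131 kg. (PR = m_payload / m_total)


PR = 12372 / 46131 = 0.2682

0.2682


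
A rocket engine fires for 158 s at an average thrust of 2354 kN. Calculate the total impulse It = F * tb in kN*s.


It = 2354 * 158 = 371932 kN*s

371932 kN*s


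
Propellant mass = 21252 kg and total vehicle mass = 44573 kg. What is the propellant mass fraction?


PMF = 21252 / 44573 = 0.477

0.477


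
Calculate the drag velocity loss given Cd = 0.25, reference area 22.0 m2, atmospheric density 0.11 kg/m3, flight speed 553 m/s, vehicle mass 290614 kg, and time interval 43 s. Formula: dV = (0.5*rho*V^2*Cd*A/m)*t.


D = 0.5 * 0.11 * 553^2 * 0.25 * 22.0 = 92507.22 N
a = 92507.22 / 290614 = 0.3183 m/s2
dV = 0.3183 * 43 = 13.7 m/s

13.7 m/s


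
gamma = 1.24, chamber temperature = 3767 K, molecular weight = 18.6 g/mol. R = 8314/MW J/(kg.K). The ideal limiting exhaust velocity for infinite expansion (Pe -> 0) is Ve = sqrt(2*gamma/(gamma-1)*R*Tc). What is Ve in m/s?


R = 8314 / 18.6 = 446.99 J/(kg.K)
Ve = sqrt(2 * 1.24 / (1.24 - 1) * 446.99 * 3767) = 4171 m/s

4171 m/s


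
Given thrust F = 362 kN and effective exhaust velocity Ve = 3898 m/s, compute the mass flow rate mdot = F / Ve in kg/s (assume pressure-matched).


mdot = F / Ve = 362000 / 3898 = 92.9 kg/s

92.9 kg/s


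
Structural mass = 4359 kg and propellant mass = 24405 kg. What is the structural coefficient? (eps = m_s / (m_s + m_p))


eps = 4359 / (4359 + 24405) = 0.1515

0.1515


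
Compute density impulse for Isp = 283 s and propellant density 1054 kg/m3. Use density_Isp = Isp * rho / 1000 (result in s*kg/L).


rho*Isp = 283 * 1054 / 1000 = 298 s*kg/L

298 s*kg/L


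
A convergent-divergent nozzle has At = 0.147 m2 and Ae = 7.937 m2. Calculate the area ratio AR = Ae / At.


AR = 7.937 / 0.147 = 54.0

54.0


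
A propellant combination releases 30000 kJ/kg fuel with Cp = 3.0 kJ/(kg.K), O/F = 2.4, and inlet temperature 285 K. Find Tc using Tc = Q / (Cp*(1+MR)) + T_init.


Tc = 30000 / (3.0 * (1 + 2.4)) + 285 = 3226 K

3226 K


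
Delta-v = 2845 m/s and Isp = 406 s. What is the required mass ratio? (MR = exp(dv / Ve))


Ve = 406 * 9.81 = 3982.86 m/s
MR = exp(2845 / 3982.86) = 2.043

2.043


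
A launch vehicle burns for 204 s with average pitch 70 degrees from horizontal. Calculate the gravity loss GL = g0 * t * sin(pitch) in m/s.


GL = 9.81 * 204 * sin(70 deg) = 1881 m/s

1881 m/s


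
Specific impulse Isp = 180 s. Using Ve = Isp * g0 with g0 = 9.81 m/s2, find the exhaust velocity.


Ve = Isp * g0 = 180 * 9.81 = 1765.8 m/s

1765.8 m/s


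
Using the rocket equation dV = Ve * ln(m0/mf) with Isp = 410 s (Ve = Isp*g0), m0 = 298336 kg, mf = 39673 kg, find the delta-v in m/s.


Ve = 410 * 9.81 = 4022.1 m/s
dV = 4022.1 * ln(298336/39673) = 8115 m/s

8115 m/s


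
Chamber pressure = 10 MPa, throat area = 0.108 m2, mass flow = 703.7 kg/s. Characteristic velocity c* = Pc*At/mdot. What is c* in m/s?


c* = 10e6 * 0.108 / 703.7 = 1535 m/s

1535 m/s


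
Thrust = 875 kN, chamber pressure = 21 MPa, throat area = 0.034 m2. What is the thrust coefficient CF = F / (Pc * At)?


CF = 875000 / (21e6 * 0.034) = 1.23

1.23


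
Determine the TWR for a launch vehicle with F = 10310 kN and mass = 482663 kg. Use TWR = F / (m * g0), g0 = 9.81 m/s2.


TWR = 10310000 / (482663 * 9.81) = 2.18

2.18


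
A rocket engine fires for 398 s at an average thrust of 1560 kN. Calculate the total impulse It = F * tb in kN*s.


It = 1560 * 398 = 620880 kN*s

620880 kN*s


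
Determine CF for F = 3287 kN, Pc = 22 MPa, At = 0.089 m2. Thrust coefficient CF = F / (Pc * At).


CF = 3287000 / (22e6 * 0.089) = 1.68

1.68


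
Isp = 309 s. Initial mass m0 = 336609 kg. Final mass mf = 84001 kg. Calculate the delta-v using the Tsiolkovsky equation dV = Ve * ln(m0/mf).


Ve = 309 * 9.81 = 3031.29 m/s
dV = 3031.29 * ln(336609/84001) = 4208 m/s

4208 m/s


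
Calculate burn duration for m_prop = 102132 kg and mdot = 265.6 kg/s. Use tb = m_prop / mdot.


tb = 102132 / 265.6 = 384.5 s

384.5 s


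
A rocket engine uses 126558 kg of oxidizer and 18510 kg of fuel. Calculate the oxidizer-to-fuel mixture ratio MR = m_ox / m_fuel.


MR = 126558 / 18510 = 6.84

6.84


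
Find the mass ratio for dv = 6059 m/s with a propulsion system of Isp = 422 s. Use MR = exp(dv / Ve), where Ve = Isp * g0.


Ve = 422 * 9.81 = 4139.82 m/s
MR = exp(6059 / 4139.82) = 4.321

4.321


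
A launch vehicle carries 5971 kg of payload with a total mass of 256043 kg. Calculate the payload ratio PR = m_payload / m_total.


PR = 5971 / 256043 = 0.0233

0.0233


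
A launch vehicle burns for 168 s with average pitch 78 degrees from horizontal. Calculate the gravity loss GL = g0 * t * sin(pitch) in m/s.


GL = 9.81 * 168 * sin(78 deg) = 1612 m/s

1612 m/s


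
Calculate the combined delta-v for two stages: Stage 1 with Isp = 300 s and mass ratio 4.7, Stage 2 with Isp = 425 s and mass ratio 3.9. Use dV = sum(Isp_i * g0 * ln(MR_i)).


dV1 = 300 * 9.81 * ln(4.7) = 4554.5 m/s
dV2 = 425 * 9.81 * ln(3.9) = 5674.3 m/s
Total dV = 4554.5 + 5674.3 = 10228.8 m/s ~ 10229 m/s

10229 m/s


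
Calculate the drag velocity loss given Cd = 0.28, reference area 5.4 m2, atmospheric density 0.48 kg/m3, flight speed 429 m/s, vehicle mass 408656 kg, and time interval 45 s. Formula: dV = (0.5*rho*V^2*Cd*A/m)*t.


D = 0.5 * 0.48 * 429^2 * 0.28 * 5.4 = 66784.8 N
a = 66784.8 / 408656 = 0.1634 m/s2
dV = 0.1634 * 45 = 7.4 m/s

7.4 m/s


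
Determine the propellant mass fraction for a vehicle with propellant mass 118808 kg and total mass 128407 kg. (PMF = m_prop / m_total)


PMF = 118808 / 128407 = 0.925

0.925


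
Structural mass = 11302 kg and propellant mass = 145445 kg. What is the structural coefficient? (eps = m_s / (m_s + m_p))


eps = 11302 / (11302 + 145445) = 0.0721

0.0721


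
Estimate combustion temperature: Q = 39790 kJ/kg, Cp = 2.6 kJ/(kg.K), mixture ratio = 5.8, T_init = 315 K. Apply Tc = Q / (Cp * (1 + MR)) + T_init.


Tc = 39790 / (2.6 * (1 + 5.8)) + 315 = 2566 K

2566 K


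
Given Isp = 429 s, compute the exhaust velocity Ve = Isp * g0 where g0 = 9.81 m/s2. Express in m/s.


Ve = Isp * g0 = 429 * 9.81 = 4208.5 m/s

4208.5 m/s


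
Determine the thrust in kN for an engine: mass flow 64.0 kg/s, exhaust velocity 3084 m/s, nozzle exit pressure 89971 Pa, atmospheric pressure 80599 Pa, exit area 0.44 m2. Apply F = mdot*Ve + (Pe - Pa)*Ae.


F = 64.0 * 3084 + (89971 - 80599) * 0.44 = 201500.0 N = 201.5 kN

201.5 kN


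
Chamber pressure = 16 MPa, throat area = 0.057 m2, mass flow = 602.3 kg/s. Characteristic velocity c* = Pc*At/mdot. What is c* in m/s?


c* = 16e6 * 0.057 / 602.3 = 1514 m/s

1514 m/s


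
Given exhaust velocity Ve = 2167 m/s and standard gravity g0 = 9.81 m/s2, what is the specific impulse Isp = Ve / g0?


Isp = Ve / g0 = 2167 / 9.81 = 220.9 s

220.9 s


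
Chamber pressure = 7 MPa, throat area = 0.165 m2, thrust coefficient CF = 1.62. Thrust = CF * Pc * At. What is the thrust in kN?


F = 1.62 * 7e6 * 0.165 = 1.8711e+06 N = 1871.1 kN

1871.1 kN


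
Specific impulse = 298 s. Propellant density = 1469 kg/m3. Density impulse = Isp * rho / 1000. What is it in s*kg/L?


rho*Isp = 298 * 1469 / 1000 = 438 s*kg/L

438 s*kg/L


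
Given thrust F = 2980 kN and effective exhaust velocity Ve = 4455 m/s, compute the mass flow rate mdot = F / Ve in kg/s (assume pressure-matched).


mdot = F / Ve = 2980000 / 4455 = 668.9 kg/s

668.9 kg/s


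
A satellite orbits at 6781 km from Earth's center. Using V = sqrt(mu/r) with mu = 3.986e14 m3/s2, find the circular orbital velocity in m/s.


V = sqrt(3.986e14 / 6781000) = 7667 m/s

7667 m/s


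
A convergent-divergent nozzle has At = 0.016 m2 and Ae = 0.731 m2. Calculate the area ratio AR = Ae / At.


AR = 0.731 / 0.016 = 45.7

45.7


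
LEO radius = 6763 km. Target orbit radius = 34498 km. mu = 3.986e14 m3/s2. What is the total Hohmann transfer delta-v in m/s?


V1 = sqrt(mu/r1) = 7677.13 m/s
dV1 = V1*(sqrt(2*r2/(r1+r2)) - 1) = 2250.4 m/s
V2 = sqrt(mu/r2) = 3399.16 m/s
dV2 = V2*(1 - sqrt(2*r1/(r1+r2))) = 1452.96 m/s
Total dV = 3703 m/s

3703 m/s


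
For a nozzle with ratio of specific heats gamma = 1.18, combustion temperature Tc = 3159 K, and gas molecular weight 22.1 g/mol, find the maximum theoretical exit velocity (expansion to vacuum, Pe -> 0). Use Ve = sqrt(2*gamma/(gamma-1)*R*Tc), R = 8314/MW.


R = 8314 / 22.1 = 376.2 J/(kg.K)
Ve = sqrt(2 * 1.18 / (1.18 - 1) * 376.2 * 3159) = 3947 m/s

3947 m/s


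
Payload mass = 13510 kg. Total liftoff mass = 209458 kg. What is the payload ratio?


PR = 13510 / 209458 = 0.0645

0.0645


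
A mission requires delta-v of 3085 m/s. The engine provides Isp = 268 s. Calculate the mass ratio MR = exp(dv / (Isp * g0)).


Ve = 268 * 9.81 = 2629.08 m/s
MR = exp(3085 / 2629.08) = 3.233

3.233


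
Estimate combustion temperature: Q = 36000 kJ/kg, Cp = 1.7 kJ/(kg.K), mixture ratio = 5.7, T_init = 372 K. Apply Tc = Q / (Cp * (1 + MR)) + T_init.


Tc = 36000 / (1.7 * (1 + 5.7)) + 372 = 3533 K

3533 K


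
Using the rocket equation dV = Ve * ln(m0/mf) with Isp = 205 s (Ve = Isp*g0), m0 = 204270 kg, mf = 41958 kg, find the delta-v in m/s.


Ve = 205 * 9.81 = 2011.05 m/s
dV = 2011.05 * ln(204270/41958) = 3183 m/s

3183 m/s


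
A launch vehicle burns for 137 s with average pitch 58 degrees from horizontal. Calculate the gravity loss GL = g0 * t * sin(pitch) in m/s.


GL = 9.81 * 137 * sin(58 deg) = 1140 m/s

1140 m/s


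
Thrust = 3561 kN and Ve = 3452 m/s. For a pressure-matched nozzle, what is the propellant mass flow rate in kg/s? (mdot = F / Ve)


mdot = F / Ve = 3561000 / 3452 = 1031.6 kg/s

1031.6 kg/s


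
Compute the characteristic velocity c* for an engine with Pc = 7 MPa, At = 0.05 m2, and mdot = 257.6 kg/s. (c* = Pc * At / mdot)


c* = 7e6 * 0.05 / 257.6 = 1359 m/s

1359 m/s


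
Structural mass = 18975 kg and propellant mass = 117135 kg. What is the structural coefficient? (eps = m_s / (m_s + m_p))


eps = 18975 / (18975 + 117135) = 0.1394

0.1394


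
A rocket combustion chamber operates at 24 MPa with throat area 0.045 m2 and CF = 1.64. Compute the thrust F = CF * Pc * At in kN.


F = 1.64 * 24e6 * 0.045 = 1.7712e+06 N = 1771.2 kN

1771.2 kN


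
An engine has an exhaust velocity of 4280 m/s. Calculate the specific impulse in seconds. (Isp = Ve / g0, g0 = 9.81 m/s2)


Isp = Ve / g0 = 4280 / 9.81 = 436.3 s

436.3 s


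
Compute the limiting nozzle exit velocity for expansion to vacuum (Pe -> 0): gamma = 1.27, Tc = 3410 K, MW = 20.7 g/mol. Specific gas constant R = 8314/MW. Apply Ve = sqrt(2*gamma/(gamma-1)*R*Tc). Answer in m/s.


R = 8314 / 20.7 = 401.64 J/(kg.K)
Ve = sqrt(2 * 1.27 / (1.27 - 1) * 401.64 * 3410) = 3589 m/s

3589 m/s


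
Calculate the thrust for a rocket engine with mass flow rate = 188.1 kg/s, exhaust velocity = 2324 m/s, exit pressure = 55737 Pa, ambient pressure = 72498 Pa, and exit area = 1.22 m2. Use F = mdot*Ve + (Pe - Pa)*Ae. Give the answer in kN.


F = 188.1 * 2324 + (55737 - 72498) * 1.22 = 416696.0 N = 416.7 kN

416.7 kN


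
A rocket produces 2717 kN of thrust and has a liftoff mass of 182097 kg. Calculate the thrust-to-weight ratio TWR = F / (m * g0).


TWR = 2717000 / (182097 * 9.81) = 1.52

1.52


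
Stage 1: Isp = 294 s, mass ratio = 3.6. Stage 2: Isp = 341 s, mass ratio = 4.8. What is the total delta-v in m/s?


dV1 = 294 * 9.81 * ln(3.6) = 3694.4 m/s
dV2 = 341 * 9.81 * ln(4.8) = 5247.3 m/s
Total dV = 3694.4 + 5247.3 = 8941.7 m/s ~ 8942 m/s

8942 m/s


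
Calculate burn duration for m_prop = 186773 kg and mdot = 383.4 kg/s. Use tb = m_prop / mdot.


tb = 186773 / 383.4 = 487.1 s

487.1 s


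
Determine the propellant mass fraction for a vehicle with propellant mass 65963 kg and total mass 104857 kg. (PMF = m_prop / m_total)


PMF = 65963 / 104857 = 0.629

0.629


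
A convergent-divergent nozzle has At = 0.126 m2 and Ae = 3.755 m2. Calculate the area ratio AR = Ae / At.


AR = 3.755 / 0.126 = 29.8

29.8


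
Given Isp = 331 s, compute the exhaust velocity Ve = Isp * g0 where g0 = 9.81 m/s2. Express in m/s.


Ve = Isp * g0 = 331 * 9.81 = 3247.1 m/s

3247.1 m/s


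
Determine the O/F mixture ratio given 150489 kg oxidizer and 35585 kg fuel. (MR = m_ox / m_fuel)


MR = 150489 / 35585 = 4.23

4.23


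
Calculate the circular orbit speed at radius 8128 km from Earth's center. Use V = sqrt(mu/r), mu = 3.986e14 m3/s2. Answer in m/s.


V = sqrt(3.986e14 / 8128000) = 7003 m/s

7003 m/s


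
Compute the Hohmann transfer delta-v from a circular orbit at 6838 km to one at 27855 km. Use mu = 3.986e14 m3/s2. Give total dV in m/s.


V1 = sqrt(mu/r1) = 7634.91 m/s
dV1 = V1*(sqrt(2*r2/(r1+r2)) - 1) = 2040.06 m/s
V2 = sqrt(mu/r2) = 3782.83 m/s
dV2 = V2*(1 - sqrt(2*r1/(r1+r2))) = 1407.77 m/s
Total dV = 3448 m/s

3448 m/s


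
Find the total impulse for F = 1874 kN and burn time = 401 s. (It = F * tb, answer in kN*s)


It = 1874 * 401 = 751474 kN*s

751474 kN*s


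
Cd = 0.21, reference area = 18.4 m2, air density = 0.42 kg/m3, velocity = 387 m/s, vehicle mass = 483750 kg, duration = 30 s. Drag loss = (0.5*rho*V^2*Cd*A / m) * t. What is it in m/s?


D = 0.5 * 0.42 * 387^2 * 0.21 * 18.4 = 121528.56 N
a = 121528.56 / 483750 = 0.2512 m/s2
dV = 0.2512 * 30 = 7.5 m/s

7.5 m/s


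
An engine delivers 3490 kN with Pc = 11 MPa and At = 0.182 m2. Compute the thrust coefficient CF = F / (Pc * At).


CF = 3490000 / (11e6 * 0.182) = 1.74

1.74


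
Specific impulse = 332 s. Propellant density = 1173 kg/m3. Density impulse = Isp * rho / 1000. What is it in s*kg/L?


rho*Isp = 332 * 1173 / 1000 = 389 s*kg/L

389 s*kg/L


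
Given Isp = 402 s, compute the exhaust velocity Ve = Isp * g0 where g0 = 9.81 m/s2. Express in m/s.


Ve = Isp * g0 = 402 * 9.81 = 3943.6 m/s

3943.6 m/s


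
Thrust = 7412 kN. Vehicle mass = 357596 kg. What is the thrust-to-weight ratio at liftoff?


TWR = 7412000 / (357596 * 9.81) = 2.11

2.11


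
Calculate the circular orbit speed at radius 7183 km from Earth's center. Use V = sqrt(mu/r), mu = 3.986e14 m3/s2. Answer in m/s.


V = sqrt(3.986e14 / 7183000) = 7449 m/s

7449 m/s


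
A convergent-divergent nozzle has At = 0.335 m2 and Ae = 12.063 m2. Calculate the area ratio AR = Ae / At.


AR = 12.063 / 0.335 = 36.0

36.0


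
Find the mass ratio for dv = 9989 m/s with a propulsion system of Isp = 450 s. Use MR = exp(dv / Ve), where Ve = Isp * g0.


Ve = 450 * 9.81 = 4414.5 m/s
MR = exp(9989 / 4414.5) = 9.61

9.61


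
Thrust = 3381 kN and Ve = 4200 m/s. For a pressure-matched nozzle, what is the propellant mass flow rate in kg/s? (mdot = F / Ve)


mdot = F / Ve = 3381000 / 4200 = 805.0 kg/s

805.0 kg/s


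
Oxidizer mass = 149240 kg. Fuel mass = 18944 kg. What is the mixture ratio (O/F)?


MR = 149240 / 18944 = 7.88

7.88


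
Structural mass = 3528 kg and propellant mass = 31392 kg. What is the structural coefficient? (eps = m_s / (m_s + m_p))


eps = 3528 / (3528 + 31392) = 0.101

0.101


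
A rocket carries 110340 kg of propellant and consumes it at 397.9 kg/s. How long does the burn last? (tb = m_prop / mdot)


tb = 110340 / 397.9 = 277.3 s

277.3 s


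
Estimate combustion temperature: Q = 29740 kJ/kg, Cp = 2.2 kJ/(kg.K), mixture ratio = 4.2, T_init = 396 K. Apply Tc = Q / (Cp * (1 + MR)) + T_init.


Tc = 29740 / (2.2 * (1 + 4.2)) + 396 = 2996 K

2996 K


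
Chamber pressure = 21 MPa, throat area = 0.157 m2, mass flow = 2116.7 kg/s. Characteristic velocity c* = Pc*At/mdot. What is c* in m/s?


c* = 21e6 * 0.157 / 2116.7 = 1558 m/s

1558 m/s


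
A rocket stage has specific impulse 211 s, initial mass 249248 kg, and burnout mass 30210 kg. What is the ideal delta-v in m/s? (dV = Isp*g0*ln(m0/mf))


Ve = 211 * 9.81 = 2069.91 m/s
dV = 2069.91 * ln(249248/30210) = 4368 m/s

4368 m/s


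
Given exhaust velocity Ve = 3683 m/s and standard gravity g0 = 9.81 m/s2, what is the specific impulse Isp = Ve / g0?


Isp = Ve / g0 = 3683 / 9.81 = 375.4 s

375.4 s


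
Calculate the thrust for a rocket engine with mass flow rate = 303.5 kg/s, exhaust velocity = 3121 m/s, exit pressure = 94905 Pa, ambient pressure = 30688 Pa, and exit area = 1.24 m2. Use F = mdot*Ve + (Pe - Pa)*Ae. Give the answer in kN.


F = 303.5 * 3121 + (94905 - 30688) * 1.24 = 1.0269e+06 N = 1026.9 kN

1026.9 kN


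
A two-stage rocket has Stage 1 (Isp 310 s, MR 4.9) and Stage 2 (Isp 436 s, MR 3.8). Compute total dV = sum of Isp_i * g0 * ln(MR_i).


dV1 = 310 * 9.81 * ln(4.9) = 4833.0 m/s
dV2 = 436 * 9.81 * ln(3.8) = 5710.0 m/s
Total dV = 4833.0 + 5710.0 = 10543.0 m/s ~ 10543 m/s

10543 m/s


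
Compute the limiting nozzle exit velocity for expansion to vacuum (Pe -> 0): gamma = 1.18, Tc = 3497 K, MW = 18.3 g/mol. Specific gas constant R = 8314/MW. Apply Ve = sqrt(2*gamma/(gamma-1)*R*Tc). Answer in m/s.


R = 8314 / 18.3 = 454.32 J/(kg.K)
Ve = sqrt(2 * 1.18 / (1.18 - 1) * 454.32 * 3497) = 4564 m/s

4564 m/s


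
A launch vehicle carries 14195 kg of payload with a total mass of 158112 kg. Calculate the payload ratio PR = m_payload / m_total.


PR = 14195 / 158112 = 0.0898

0.0898


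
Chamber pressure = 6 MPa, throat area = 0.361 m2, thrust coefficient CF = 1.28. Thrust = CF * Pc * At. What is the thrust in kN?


F = 1.28 * 6e6 * 0.361 = 2.7725e+06 N = 2772.5 kN

2772.5 kN


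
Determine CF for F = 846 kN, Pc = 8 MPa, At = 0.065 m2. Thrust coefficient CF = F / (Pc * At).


CF = 846000 / (8e6 * 0.065) = 1.63

1.63


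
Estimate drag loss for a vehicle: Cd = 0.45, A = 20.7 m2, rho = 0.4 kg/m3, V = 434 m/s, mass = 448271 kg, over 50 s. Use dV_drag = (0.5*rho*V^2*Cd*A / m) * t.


D = 0.5 * 0.4 * 434^2 * 0.45 * 20.7 = 350907.23 N
a = 350907.23 / 448271 = 0.7828 m/s2
dV = 0.7828 * 50 = 39.1 m/s

39.1 m/s


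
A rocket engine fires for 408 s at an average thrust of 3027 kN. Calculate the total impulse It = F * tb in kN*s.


It = 3027 * 408 = 1235016 kN*s

1235016 kN*s


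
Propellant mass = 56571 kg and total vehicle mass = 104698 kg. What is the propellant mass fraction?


PMF = 56571 / 104698 = 0.54

0.54


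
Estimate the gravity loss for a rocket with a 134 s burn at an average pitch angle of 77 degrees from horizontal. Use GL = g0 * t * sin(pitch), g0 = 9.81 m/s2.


GL = 9.81 * 134 * sin(77 deg) = 1281 m/s

1281 m/s


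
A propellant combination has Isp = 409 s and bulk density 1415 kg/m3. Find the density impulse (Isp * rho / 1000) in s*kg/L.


rho*Isp = 409 * 1415 / 1000 = 579 s*kg/L

579 s*kg/L


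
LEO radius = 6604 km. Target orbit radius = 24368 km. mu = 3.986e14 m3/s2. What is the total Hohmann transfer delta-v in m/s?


V1 = sqrt(mu/r1) = 7769.0 m/s
dV1 = V1*(sqrt(2*r2/(r1+r2)) - 1) = 1976.53 m/s
V2 = sqrt(mu/r2) = 4044.44 m/s
dV2 = V2*(1 - sqrt(2*r1/(r1+r2))) = 1403.3 m/s
Total dV = 3380 m/s

3380 m/s


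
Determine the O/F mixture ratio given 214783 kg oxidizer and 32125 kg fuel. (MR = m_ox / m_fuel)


MR = 214783 / 32125 = 6.69

6.69


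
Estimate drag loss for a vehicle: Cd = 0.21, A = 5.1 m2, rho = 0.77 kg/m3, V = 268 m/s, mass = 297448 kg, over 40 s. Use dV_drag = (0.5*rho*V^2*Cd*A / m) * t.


D = 0.5 * 0.77 * 268^2 * 0.21 * 5.1 = 29615.55 N
a = 29615.55 / 297448 = 0.0996 m/s2
dV = 0.0996 * 40 = 4.0 m/s

4.0 m/s


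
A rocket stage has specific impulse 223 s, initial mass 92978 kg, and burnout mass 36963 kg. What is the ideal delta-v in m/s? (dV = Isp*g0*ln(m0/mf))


Ve = 223 * 9.81 = 2187.63 m/s
dV = 2187.63 * ln(92978/36963) = 2018 m/s

2018 m/s


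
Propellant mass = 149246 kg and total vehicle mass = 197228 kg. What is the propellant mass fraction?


PMF = 149246 / 197228 = 0.757

0.757


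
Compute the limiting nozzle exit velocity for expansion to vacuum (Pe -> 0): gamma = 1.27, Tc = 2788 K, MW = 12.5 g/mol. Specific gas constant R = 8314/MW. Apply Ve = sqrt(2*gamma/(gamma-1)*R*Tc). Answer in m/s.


R = 8314 / 12.5 = 665.12 J/(kg.K)
Ve = sqrt(2 * 1.27 / (1.27 - 1) * 665.12 * 2788) = 4177 m/s

4177 m/s


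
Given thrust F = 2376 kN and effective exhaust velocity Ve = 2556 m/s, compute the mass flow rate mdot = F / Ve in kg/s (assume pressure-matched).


mdot = F / Ve = 2376000 / 2556 = 929.6 kg/s

929.6 kg/s


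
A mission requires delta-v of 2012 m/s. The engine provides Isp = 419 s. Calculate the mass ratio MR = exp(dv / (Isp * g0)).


Ve = 419 * 9.81 = 4110.39 m/s
MR = exp(2012 / 4110.39) = 1.631

1.631


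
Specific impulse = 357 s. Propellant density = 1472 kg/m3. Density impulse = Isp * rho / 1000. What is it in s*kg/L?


rho*Isp = 357 * 1472 / 1000 = 526 s*kg/L

526 s*kg/L


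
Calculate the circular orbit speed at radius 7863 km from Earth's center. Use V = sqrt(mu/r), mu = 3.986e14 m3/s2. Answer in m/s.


V = sqrt(3.986e14 / 7863000) = 7120 m/s

7120 m/s


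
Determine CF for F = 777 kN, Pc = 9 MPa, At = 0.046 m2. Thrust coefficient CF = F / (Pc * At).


CF = 777000 / (9e6 * 0.046) = 1.88

1.88


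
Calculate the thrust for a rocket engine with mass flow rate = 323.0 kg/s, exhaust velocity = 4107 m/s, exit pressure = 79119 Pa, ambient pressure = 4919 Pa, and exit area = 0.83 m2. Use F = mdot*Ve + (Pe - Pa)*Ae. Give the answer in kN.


F = 323.0 * 4107 + (79119 - 4919) * 0.83 = 1.3881e+06 N = 1388.1 kN

1388.1 kN


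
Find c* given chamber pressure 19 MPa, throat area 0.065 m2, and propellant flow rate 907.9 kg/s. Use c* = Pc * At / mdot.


c* = 19e6 * 0.065 / 907.9 = 1360 m/s

1360 m/s


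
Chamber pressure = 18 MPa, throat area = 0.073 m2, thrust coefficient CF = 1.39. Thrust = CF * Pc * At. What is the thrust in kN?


F = 1.39 * 18e6 * 0.073 = 1.8265e+06 N = 1826.5 kN

1826.5 kN


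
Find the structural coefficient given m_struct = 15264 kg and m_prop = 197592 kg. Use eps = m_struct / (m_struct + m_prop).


eps = 15264 / (15264 + 197592) = 0.0717

0.0717


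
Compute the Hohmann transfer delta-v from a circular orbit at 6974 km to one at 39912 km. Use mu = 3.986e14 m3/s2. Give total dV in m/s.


V1 = sqrt(mu/r1) = 7560.1 m/s
dV1 = V1*(sqrt(2*r2/(r1+r2)) - 1) = 2304.35 m/s
V2 = sqrt(mu/r2) = 3160.22 m/s
dV2 = V2*(1 - sqrt(2*r1/(r1+r2))) = 1436.56 m/s
Total dV = 3741 m/s

3741 m/s


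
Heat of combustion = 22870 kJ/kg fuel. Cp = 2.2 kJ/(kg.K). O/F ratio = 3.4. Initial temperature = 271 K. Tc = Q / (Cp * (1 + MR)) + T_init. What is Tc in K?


Tc = 22870 / (2.2 * (1 + 3.4)) + 271 = 2634 K

2634 K


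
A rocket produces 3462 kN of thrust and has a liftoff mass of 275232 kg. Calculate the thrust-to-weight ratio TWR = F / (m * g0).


TWR = 3462000 / (275232 * 9.81) = 1.28

1.28


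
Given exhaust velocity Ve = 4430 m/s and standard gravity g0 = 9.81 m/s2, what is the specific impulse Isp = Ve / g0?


Isp = Ve / g0 = 4430 / 9.81 = 451.6 s

451.6 s


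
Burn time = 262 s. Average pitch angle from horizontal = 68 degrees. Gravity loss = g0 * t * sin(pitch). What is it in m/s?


GL = 9.81 * 262 * sin(68 deg) = 2383 m/s

2383 m/s


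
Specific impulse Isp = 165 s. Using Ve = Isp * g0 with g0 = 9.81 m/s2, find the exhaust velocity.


Ve = Isp * g0 = 165 * 9.81 = 1618.7 m/s

1618.7 m/s


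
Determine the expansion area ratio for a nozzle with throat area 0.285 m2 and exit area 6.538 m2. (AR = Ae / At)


AR = 6.538 / 0.285 = 22.9

22.9


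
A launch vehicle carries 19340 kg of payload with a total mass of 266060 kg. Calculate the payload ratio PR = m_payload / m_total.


PR = 19340 / 266060 = 0.0727

0.0727


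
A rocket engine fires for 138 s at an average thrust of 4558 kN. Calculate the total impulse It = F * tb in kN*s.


It = 4558 * 138 = 629004 kN*s

629004 kN*s


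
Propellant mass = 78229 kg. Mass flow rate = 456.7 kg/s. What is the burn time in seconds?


tb = 78229 / 456.7 = 171.3 s

171.3 s


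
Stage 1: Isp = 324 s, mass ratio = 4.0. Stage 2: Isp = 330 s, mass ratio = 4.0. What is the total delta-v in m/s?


dV1 = 324 * 9.81 * ln(4.0) = 4406.3 m/s
dV2 = 330 * 9.81 * ln(4.0) = 4487.9 m/s
Total dV = 4406.3 + 4487.9 = 8894.2 m/s ~ 8894 m/s

8894 m/s


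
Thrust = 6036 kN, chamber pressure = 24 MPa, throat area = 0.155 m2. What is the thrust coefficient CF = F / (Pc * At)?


CF = 6036000 / (24e6 * 0.155) = 1.62

1.62
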